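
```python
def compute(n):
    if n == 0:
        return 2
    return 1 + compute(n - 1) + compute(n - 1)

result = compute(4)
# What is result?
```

compute(n) = 1 + 2·compute(n-1), compute(0)=2. Closed form: (2+1)·2^4 - 1 = 47.

Answer: 47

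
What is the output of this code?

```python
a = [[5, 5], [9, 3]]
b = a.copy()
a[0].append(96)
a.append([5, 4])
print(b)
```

Key concept: shallow copy with nested lists.
Step by step:
`a = [[5, 5], [9, 3]]` → a = [[5, 5], [9, 3]]
`b = a.copy()` → b = [[5, 5], [9, 3]]
`a[0].append(96)` → a = [[5, 5, 96], [9, 3]]; b = [[5, 5, 96], [9, 3]]
`a.append([5, 4])` → a = [[5, 5, 96], [9, 3], [5, 4]]
`print(b)` → prints [[5, 5, 96], [9, 3]]

Answer: [[5, 5, 96], [9, 3]]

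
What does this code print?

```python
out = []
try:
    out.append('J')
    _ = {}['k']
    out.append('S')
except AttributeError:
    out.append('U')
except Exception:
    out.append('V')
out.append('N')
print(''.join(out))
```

Execution trace: 'J' (try body) → 'V' (except Exception) → 'N' (after the try/except). Output: JVN

Answer: JVN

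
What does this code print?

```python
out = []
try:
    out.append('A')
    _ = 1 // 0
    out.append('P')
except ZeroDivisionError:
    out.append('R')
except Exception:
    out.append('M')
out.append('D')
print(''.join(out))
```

Execution trace: 'A' (try body) → 'R' (except ZeroDivisionError) → 'D' (after the try/except). Output: ARD

Answer: ARD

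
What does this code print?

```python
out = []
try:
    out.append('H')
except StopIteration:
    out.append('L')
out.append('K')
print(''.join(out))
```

Execution trace: 'H' (try body, no exception) → 'K' (after the try/except). Output: HK

Answer: HK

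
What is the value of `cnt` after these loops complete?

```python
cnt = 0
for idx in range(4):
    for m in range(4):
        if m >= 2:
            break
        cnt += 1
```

Inner breaks at 2, outer runs 4 times
`cnt` takes the values: 0 → 1 → 2 → 3 → 4 → 5 → 6 → 7 → 8

Answer: 8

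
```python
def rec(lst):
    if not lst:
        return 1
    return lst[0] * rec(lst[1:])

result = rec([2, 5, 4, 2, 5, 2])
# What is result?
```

Product over [2, 5, 4, 2, 5, 2] = 2 * 5 * 4 * 2 * 5 * 2 = 800

Answer: 800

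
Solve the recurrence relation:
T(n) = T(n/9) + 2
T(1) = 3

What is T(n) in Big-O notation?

Each step divides n by 9 and adds 2. After log_9(n) steps we reach T(1)=3. So T(n) = 2·log_9(n) + 3 = O(log n).

Answer: O(log n)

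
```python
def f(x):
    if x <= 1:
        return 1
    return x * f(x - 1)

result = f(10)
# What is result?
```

f(10) = 10 * 9 * 8 * 7 * 6 * 5 * 4 * 3 * 2 * 1 = 3628800

Answer: 3628800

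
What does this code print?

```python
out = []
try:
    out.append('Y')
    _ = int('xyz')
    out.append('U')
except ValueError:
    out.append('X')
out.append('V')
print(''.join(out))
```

Execution trace: 'Y' (try body) → 'X' (except ValueError) → 'V' (after the try/except). Output: YXV

Answer: YXV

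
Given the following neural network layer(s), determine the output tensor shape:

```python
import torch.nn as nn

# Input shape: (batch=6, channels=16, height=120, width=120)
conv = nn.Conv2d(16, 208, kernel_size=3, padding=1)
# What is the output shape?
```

Input: (6, 16, 120, 120) -> Output: (6, 208, 120, 120)

Answer: (6, 208, 120, 120)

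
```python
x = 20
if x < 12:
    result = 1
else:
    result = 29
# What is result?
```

Trace:
`x = 20` → x = 20
`if x < 12: ...` → x < 12 is False, take else branch → result = 29
So result = 29

Answer: 29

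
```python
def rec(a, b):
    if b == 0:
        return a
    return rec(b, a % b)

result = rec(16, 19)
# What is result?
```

rec(16, 19) -> rec(19, 16) -> rec(16, 3) -> rec(3, 1) -> rec(1, 0) -> 1

Answer: 1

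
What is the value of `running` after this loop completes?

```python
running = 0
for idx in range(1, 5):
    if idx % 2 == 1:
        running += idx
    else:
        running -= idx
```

Add odd, subtract even
`running` takes the values: 0 → 1 → -1 → 2 → -2

Answer: -2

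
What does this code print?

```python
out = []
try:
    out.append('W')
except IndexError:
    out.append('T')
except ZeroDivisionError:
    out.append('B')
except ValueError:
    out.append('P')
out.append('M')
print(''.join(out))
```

Execution trace: 'W' (try body, no exception) → 'M' (after the try/except). Output: WM

Answer: WM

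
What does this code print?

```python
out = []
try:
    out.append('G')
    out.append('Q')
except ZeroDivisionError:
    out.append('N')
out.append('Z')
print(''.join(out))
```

Execution trace: 'G' (try body) → 'Q' (try body, no exception) → 'Z' (after the try/except). Output: GQZ

Answer: GQZ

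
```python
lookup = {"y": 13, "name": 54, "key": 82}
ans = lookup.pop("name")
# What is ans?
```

Trace:
`lookup = {"y": 13, "name": 54, "key": 82}` → lookup = {'y': 13, 'name': 54, 'key': 82}
`ans = lookup.pop("name")` → lookup = {'y': 13, 'key': 82}; ans = 54
So ans = 54

Answer: 54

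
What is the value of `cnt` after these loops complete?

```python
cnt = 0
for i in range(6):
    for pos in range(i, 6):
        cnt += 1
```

Upper triangle: 6 + 5 + ... + 1
`cnt` takes the values: 0 → 1 → 2 → 3 → 4 → 5 → 6 → 7 → 8 → 9 → 10 → 11 → 12 → 13 → 14 → 15 → 16 → 17 → 18 → 19 → 20 → 21

Answer: 21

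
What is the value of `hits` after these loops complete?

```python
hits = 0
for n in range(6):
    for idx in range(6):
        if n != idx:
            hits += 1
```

6² - 6 (exclude diagonal)
`hits` takes the values: 0 → 1 → 2 → 3 → 4 → 5 → 6 → 7 → 8 → 9 → 10 → 11 → 12 → 13 → 14 → 15 → 16 → 17 → 18 → 19 → 20 → 21 → 22 → 23 → 24 → 25 → 26 → 27 → 28 → 29 → 30

Answer: 30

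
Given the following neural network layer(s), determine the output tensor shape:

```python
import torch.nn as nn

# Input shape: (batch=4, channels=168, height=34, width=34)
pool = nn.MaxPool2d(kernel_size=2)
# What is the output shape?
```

Input: (4, 168, 34, 34) -> Output: (4, 168, 17, 17)

Answer: (4, 168, 17, 17)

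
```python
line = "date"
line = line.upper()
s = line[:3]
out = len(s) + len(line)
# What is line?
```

Trace:
`line = "date"` → line = 'date'
`line = line.upper()` → line = 'DATE'
`s = line[:3]` → s = 'DAT'
`out = len(s) + len(line)` → out = 7
So line = 'DATE'

Answer: 'DATE'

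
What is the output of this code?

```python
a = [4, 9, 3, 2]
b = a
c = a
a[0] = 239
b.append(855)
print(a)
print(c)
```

Key concept: multiple aliases.
Step by step:
`a = [4, 9, 3, 2]` → a = [4, 9, 3, 2]
`b = a` → b = [4, 9, 3, 2] (same object as a)
`c = a` → c = [4, 9, 3, 2] (same object as a, b)
`a[0] = 239` → a = [239, 9, 3, 2] (same object as b, c); b = [239, 9, 3, 2] (same object as a, c); c = [239, 9, 3, 2] (same object as a, b)
`b.append(855)` → a = [239, 9, 3, 2, 855] (same object as b, c); b = [239, 9, 3, 2, 855] (same object as a, c); c = [239, 9, 3, 2, 855] (same object as a, b)
`print(a)` → prints [239, 9, 3, 2, 855]
`print(c)` → prints [239, 9, 3, 2, 855]

Answer:
[239, 9, 3, 2, 855]
[239, 9, 3, 2, 855]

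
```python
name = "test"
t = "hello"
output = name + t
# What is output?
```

Trace:
`name = "test"` → name = 'test'
`t = "hello"` → t = 'hello'
`output = name + t` → output = 'testhello'
So output = 'testhello'

Answer: 'testhello'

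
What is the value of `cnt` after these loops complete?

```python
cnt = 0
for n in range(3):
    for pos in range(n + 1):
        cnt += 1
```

Triangle: 1 + 2 + ... + 3
`cnt` takes the values: 0 → 1 → 2 → 3 → 4 → 5 → 6

Answer: 6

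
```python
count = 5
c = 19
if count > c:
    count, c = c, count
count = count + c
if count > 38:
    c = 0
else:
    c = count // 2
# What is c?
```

Trace:
`count = 5` → count = 5
`c = 19` → c = 19
`if count > c: ...` → count > c is False → no variable changes
`count = count + c` → count = 24
`if count > 38: ...` → count > 38 is False, take else branch → c = 12
So c = 12

Answer: 12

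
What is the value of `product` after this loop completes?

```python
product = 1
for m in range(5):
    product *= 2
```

2^5 = 32
`product` takes the values: 1 → 2 → 4 → 8 → 16 → 32

Answer: 32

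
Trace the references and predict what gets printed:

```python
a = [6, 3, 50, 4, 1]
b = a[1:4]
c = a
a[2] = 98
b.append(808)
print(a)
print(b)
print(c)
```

Key concept: slice vs alias.
Step by step:
`a = [6, 3, 50, 4, 1]` → a = [6, 3, 50, 4, 1]
`b = a[1:4]` → b = [3, 50, 4]
`c = a` → c = [6, 3, 50, 4, 1] (same object as a)
`a[2] = 98` → a = [6, 3, 98, 4, 1] (same object as c); c = [6, 3, 98, 4, 1] (same object as a)
`b.append(808)` → b = [3, 50, 4, 808]
`print(a)` → prints [6, 3, 98, 4, 1]
`print(b)` → prints [3, 50, 4, 808]
`print(c)` → prints [6, 3, 98, 4, 1]

Answer:
[6, 3, 98, 4, 1]
[3, 50, 4, 808]
[6, 3, 98, 4, 1]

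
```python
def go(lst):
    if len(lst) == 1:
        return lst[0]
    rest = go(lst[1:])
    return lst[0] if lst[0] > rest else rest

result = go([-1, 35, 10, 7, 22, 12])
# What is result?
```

Recursive max over [-1, 35, 10, 7, 22, 12] = 35

Answer: 35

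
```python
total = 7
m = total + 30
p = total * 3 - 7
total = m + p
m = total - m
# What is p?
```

Trace:
`total = 7` → total = 7
`m = total + 30` → m = 37
`p = total * 3 - 7` → p = 14
`total = m + p` → total = 51
`m = total - m` → m = 14
So p = 14

Answer: 14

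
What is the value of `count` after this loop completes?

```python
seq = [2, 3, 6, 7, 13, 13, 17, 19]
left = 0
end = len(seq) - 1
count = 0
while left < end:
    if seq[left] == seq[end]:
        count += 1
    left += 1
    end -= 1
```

Count matching pairs from ends
`count` takes the values: 0

Answer: 0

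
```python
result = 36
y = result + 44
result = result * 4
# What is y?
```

Trace:
`result = 36` → result = 36
`y = result + 44` → y = 80
`result = result * 4` → result = 144
So y = 80

Answer: 80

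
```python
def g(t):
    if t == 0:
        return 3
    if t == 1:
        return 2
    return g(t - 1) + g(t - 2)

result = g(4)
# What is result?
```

Build up from base cases: g(0)=3, g(1)=2, g(2)=5, g(3)=7, g(4)=12

Answer: 12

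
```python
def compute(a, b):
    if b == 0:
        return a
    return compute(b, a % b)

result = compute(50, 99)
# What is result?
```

compute(50, 99) -> compute(99, 50) -> compute(50, 49) -> compute(49, 1) -> compute(1, 0) -> 1

Answer: 1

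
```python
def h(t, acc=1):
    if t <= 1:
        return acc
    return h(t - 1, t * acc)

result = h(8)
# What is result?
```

Accumulator trace (n, acc): (8, 1) -> (7, 8) -> (6, 56) -> (5, 336) -> (4, 1680) -> (3, 6720) -> (2, 20160) -> (1, 40320) -> return 40320

Answer: 40320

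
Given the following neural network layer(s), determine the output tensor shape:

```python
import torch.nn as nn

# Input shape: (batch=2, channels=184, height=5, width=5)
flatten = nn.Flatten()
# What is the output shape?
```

Input: (2, 184, 5, 5) -> Output: (2, 4600)

Answer: (2, 4600)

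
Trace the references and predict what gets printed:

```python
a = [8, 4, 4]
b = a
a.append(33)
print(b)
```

Key concept: basic list aliasing.
Step by step:
`a = [8, 4, 4]` → a = [8, 4, 4]
`b = a` → b = [8, 4, 4] (same object as a)
`a.append(33)` → a = [8, 4, 4, 33] (same object as b); b = [8, 4, 4, 33] (same object as a)
`print(b)` → prints [8, 4, 4, 33]

Answer: [8, 4, 4, 33]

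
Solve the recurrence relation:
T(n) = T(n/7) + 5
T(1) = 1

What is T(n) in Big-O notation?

Each step divides n by 7 and adds 5. After log_7(n) steps we reach T(1)=1. So T(n) = 5·log_7(n) + 1 = O(log n).

Answer: O(log n)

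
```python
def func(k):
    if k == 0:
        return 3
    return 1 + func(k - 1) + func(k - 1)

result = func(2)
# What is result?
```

func(k) = 1 + 2·func(k-1), func(0)=3. Closed form: (3+1)·2^2 - 1 = 15.

Answer: 15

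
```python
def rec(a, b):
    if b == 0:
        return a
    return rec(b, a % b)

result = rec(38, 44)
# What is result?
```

rec(38, 44) -> rec(44, 38) -> rec(38, 6) -> rec(6, 2) -> rec(2, 0) -> 2

Answer: 2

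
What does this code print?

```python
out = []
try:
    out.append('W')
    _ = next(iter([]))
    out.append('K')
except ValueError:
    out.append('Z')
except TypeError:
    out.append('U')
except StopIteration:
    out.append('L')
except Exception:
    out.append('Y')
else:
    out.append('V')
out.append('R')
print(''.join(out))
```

Execution trace: 'W' (try body) → 'L' (except StopIteration) → 'R' (after the try/except). Output: WLR

Answer: WLR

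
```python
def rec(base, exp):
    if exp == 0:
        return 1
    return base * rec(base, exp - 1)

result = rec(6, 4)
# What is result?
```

rec(6, 4) = 6 * 6 * 6 * 6 = 1296

Answer: 1296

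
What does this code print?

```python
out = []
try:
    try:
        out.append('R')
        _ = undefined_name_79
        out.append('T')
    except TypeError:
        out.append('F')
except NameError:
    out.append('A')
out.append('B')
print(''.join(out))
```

Execution trace: 'R' (try body) → 'A' (outer except NameError) → 'B' (after the try/except). Output: RAB

Answer: RAB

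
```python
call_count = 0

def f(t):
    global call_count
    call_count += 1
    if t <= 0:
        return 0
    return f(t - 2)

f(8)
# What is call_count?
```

Linear recursion stepping by 2: 5 calls from t=8 down to ≤0.

Answer: 5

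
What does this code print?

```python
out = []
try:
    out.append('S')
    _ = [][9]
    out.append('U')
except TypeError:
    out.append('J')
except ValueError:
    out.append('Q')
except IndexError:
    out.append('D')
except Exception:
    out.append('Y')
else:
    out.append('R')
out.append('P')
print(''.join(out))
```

Execution trace: 'S' (try body) → 'D' (except IndexError) → 'P' (after the try/except). Output: SDP

Answer: SDP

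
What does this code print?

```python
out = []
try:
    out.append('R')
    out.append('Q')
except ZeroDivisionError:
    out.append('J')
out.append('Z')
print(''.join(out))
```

Execution trace: 'R' (try body) → 'Q' (try body, no exception) → 'Z' (after the try/except). Output: RQZ

Answer: RQZ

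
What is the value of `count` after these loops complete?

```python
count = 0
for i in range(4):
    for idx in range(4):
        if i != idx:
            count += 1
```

4² - 4 (exclude diagonal)
`count` takes the values: 0 → 1 → 2 → 3 → 4 → 5 → 6 → 7 → 8 → 9 → 10 → 11 → 12

Answer: 12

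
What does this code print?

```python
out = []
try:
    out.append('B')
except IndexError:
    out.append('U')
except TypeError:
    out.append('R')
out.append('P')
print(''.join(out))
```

Execution trace: 'B' (try body, no exception) → 'P' (after the try/except). Output: BP

Answer: BP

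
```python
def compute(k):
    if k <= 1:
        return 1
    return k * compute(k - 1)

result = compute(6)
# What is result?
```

compute(6) = 6 * 5 * 4 * 3 * 2 * 1 = 720

Answer: 720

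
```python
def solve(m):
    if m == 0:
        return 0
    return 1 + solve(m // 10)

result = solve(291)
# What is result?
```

Count of digits of 291: 3

Answer: 3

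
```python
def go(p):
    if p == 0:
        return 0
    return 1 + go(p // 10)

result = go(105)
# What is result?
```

Count of digits of 105: 3

Answer: 3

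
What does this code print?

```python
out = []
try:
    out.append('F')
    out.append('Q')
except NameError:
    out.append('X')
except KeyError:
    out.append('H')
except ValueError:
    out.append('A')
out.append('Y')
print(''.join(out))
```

Execution trace: 'F' (try body) → 'Q' (try body, no exception) → 'Y' (after the try/except). Output: FQY

Answer: FQY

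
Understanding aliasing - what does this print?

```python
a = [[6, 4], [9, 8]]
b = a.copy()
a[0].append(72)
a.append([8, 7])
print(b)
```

Key concept: shallow copy with nested lists.
Step by step:
`a = [[6, 4], [9, 8]]` → a = [[6, 4], [9, 8]]
`b = a.copy()` → b = [[6, 4], [9, 8]]
`a[0].append(72)` → a = [[6, 4, 72], [9, 8]]; b = [[6, 4, 72], [9, 8]]
`a.append([8, 7])` → a = [[6, 4, 72], [9, 8], [8, 7]]
`print(b)` → prints [[6, 4, 72], [9, 8]]

Answer: [[6, 4, 72], [9, 8]]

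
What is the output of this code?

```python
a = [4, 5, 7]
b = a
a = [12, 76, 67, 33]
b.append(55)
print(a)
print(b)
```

Key concept: rebinding vs mutation: a is rebound to a new list, b still points at the original.
Step by step:
`a = [4, 5, 7]` → a = [4, 5, 7]
`b = a` → b = [4, 5, 7] (same object as a)
`a = [12, 76, 67, 33]` → a = [12, 76, 67, 33]
`b.append(55)` → b = [4, 5, 7, 55]
`print(a)` → prints [12, 76, 67, 33]
`print(b)` → prints [4, 5, 7, 55]

Answer:
[12, 76, 67, 33]
[4, 5, 7, 55]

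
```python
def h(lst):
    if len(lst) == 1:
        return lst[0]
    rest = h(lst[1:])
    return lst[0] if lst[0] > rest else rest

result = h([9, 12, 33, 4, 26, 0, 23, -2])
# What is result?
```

Recursive max over [9, 12, 33, 4, 26, 0, 23, -2] = 33

Answer: 33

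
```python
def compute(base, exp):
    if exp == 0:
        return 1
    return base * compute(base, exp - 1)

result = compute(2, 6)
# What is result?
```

compute(2, 6) = 2 * 2 * 2 * 2 * 2 * 2 = 64

Answer: 64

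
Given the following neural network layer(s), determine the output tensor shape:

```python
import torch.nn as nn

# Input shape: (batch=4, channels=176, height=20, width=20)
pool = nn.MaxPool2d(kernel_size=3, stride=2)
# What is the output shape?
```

Input: (4, 176, 20, 20) -> Output: (4, 176, 9, 9)

Answer: (4, 176, 9, 9)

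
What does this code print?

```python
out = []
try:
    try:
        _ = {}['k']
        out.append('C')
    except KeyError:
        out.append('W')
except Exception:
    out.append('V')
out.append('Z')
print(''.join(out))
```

Execution trace: 'W' (inner except KeyError) → 'Z' (after the try/except). Output: WZ

Answer: WZ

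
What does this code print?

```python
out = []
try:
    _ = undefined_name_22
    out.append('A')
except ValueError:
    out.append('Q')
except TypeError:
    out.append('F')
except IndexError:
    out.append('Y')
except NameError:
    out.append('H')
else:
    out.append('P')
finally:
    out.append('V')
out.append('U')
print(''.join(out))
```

Execution trace: 'H' (except NameError) → 'V' (finally) → 'U' (after the try/except). Output: HVU

Answer: HVU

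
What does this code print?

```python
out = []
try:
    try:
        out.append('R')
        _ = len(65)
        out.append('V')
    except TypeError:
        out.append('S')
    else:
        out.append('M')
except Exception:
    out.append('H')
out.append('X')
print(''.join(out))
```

Execution trace: 'R' (inner try body) → 'S' (inner except TypeError) → 'X' (after the try/except). Output: RSX

Answer: RSX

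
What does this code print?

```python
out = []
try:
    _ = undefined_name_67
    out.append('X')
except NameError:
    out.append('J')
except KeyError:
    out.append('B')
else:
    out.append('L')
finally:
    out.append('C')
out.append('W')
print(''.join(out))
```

Execution trace: 'J' (except NameError) → 'C' (finally) → 'W' (after the try/except). Output: JCW

Answer: JCW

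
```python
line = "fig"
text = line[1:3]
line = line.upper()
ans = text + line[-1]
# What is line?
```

Trace:
`line = "fig"` → line = 'fig'
`text = line[1:3]` → text = 'ig'
`line = line.upper()` → line = 'FIG'
`ans = text + line[-1]` → ans = 'igG'
So line = 'FIG'

Answer: 'FIG'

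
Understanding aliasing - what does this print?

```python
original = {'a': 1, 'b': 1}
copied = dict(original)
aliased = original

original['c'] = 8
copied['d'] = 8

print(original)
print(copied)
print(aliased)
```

Key concept: dict() creates copy, assignment creates alias.
Step by step:
`original = {'a': 1, 'b': 1}` → original = {'a': 1, 'b': 1}
`copied = dict(original)` → copied = {'a': 1, 'b': 1}
`aliased = original` → aliased = {'a': 1, 'b': 1} (same object as original)
`original['c'] = 8` → original = {'a': 1, 'b': 1, 'c': 8} (same object as aliased); aliased = {'a': 1, 'b': 1, 'c': 8} (same object as original)
`copied['d'] = 8` → copied = {'a': 1, 'b': 1, 'd': 8}
`print(original)` → prints {'a': 1, 'b': 1, 'c': 8}
`print(copied)` → prints {'a': 1, 'b': 1, 'd': 8}
`print(aliased)` → prints {'a': 1, 'b': 1, 'c': 8}

Answer:
{'a': 1, 'b': 1, 'c': 8}
{'a': 1, 'b': 1, 'd': 8}
{'a': 1, 'b': 1, 'c': 8}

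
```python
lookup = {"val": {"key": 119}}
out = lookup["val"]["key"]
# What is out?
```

Trace:
`lookup = {"val": {"key": 119}}` → lookup = {'val': {'key': 119}}
`out = lookup["val"]["key"]` → out = 119
So out = 119

Answer: 119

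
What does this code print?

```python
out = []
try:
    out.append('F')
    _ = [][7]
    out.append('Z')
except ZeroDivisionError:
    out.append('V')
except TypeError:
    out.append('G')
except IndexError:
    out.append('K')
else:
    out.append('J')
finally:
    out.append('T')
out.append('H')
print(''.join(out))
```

Execution trace: 'F' (try body) → 'K' (except IndexError) → 'T' (finally) → 'H' (after the try/except). Output: FKTH

Answer: FKTH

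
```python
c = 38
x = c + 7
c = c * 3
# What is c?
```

Trace:
`c = 38` → c = 38
`x = c + 7` → x = 45
`c = c * 3` → c = 114
So c = 114

Answer: 114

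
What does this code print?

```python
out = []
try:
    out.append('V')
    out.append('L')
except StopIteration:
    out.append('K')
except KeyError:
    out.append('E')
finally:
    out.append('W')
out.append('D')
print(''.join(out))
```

Execution trace: 'V' (try body) → 'L' (try body, no exception) → 'W' (finally) → 'D' (after the try/except). Output: VLWD

Answer: VLWD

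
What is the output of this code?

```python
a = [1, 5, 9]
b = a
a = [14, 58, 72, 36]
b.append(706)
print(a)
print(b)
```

Key concept: rebinding vs mutation: a is rebound to a new list, b still points at the original.
Step by step:
`a = [1, 5, 9]` → a = [1, 5, 9]
`b = a` → b = [1, 5, 9] (same object as a)
`a = [14, 58, 72, 36]` → a = [14, 58, 72, 36]
`b.append(706)` → b = [1, 5, 9, 706]
`print(a)` → prints [14, 58, 72, 36]
`print(b)` → prints [1, 5, 9, 706]

Answer:
[14, 58, 72, 36]
[1, 5, 9, 706]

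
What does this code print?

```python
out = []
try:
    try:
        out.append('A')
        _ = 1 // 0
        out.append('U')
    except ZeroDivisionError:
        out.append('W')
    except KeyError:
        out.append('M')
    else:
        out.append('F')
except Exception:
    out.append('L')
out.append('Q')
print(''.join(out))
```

Execution trace: 'A' (inner try body) → 'W' (inner except ZeroDivisionError) → 'Q' (after the try/except). Output: AWQ

Answer: AWQ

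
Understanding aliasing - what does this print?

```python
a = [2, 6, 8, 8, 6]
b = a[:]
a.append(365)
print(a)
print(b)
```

Key concept: slice [:] creates copy.
Step by step:
`a = [2, 6, 8, 8, 6]` → a = [2, 6, 8, 8, 6]
`b = a[:]` → b = [2, 6, 8, 8, 6]
`a.append(365)` → a = [2, 6, 8, 8, 6, 365]
`print(a)` → prints [2, 6, 8, 8, 6, 365]
`print(b)` → prints [2, 6, 8, 8, 6]

Answer:
[2, 6, 8, 8, 6, 365]
[2, 6, 8, 8, 6]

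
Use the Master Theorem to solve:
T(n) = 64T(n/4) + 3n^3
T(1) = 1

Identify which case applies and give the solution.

a=64, b=4, f(n)=3n^3. log_4(64) = 3. Since c=3 = 3, Case 2 applies: T(n) = Θ(n^log_b(a) · log n) = O(n^3 log n).

Answer: O(n^3 log n) - Case 2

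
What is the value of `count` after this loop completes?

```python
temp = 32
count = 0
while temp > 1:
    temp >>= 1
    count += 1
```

Count right shifts until 1
`count` takes the values: 0 → 1 → 2 → 3 → 4 → 5

Answer: 5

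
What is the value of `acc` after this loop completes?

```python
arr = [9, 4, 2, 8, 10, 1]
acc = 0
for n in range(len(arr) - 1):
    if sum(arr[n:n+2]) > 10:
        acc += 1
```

Count windows with sum > 10
`acc` takes the values: 0 → 1 → 2 → 3

Answer: 3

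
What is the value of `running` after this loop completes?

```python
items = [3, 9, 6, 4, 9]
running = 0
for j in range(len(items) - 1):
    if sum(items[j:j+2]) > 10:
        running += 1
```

Count windows with sum > 10
`running` takes the values: 0 → 1 → 2 → 3

Answer: 3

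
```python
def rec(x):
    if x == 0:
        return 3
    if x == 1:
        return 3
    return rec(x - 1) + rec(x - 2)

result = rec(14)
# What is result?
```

Build up from base cases: rec(0)=3, rec(1)=3, rec(2)=6, rec(3)=9, rec(4)=15, rec(5)=24, rec(6)=39, ..., rec(14)=1830

Answer: 1830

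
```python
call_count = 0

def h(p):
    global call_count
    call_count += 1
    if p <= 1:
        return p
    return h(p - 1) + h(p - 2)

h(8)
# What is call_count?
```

Calls(p) = 1 + Calls(p-1) + Calls(p-2); Calls(0)=Calls(1)=1. For p=8 this gives 67.

Answer: 67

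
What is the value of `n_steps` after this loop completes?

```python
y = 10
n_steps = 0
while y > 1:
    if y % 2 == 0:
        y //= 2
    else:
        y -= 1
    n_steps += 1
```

Steps to reduce 10 to 1
`n_steps` takes the values: 0 → 1 → 2 → 3 → 4

Answer: 4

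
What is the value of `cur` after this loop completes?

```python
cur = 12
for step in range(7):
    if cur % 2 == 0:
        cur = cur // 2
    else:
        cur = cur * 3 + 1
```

Collatz-style transformation from 12
`cur` takes the values: 12 → 6 → 3 → 10 → 5 → 16 → 8 → 4

Answer: 4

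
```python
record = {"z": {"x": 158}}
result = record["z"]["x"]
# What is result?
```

Trace:
`record = {"z": {"x": 158}}` → record = {'z': {'x': 158}}
`result = record["z"]["x"]` → result = 158
So result = 158

Answer: 158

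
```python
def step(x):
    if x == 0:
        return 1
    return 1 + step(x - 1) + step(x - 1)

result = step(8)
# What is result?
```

step(x) = 1 + 2·step(x-1), step(0)=1. Closed form: (1+1)·2^8 - 1 = 511.

Answer: 511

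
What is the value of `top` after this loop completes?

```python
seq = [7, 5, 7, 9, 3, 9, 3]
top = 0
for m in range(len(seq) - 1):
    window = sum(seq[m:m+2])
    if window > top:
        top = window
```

Max sum of 2-element window in [7, 5, 7, 9, 3, 9, 3]
`top` takes the values: 0 → 12 → 16

Answer: 16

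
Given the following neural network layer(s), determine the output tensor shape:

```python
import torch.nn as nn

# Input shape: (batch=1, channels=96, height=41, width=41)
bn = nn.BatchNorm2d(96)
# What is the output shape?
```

Input: (1, 96, 41, 41) -> Output: (1, 96, 41, 41)

Answer: (1, 96, 41, 41)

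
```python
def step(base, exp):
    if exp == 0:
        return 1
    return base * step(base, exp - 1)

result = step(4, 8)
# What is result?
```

step(4, 8) = 4 * 4 * 4 * 4 * 4 * 4 * 4 * 4 = 65536

Answer: 65536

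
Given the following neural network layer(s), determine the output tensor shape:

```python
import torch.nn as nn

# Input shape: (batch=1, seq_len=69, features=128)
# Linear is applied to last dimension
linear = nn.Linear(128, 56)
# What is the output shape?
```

Input: (1, 69, 128) -> Output: (1, 69, 56)

Answer: (1, 69, 56)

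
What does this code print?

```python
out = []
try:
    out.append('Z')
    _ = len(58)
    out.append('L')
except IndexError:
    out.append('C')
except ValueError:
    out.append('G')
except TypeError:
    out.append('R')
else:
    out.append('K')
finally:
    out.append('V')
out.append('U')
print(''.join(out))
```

Execution trace: 'Z' (try body) → 'R' (except TypeError) → 'V' (finally) → 'U' (after the try/except). Output: ZRVU

Answer: ZRVU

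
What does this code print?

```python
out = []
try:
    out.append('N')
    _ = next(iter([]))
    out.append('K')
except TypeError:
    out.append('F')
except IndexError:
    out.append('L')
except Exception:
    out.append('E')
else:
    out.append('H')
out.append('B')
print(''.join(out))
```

Execution trace: 'N' (try body) → 'E' (except Exception) → 'B' (after the try/except). Output: NEB

Answer: NEB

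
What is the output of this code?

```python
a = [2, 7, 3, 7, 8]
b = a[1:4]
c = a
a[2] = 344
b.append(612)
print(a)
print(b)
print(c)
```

Key concept: slice vs alias.
Step by step:
`a = [2, 7, 3, 7, 8]` → a = [2, 7, 3, 7, 8]
`b = a[1:4]` → b = [7, 3, 7]
`c = a` → c = [2, 7, 3, 7, 8] (same object as a)
`a[2] = 344` → a = [2, 7, 344, 7, 8] (same object as c); c = [2, 7, 344, 7, 8] (same object as a)
`b.append(612)` → b = [7, 3, 7, 612]
`print(a)` → prints [2, 7, 344, 7, 8]
`print(b)` → prints [7, 3, 7, 612]
`print(c)` → prints [2, 7, 344, 7, 8]

Answer:
[2, 7, 344, 7, 8]
[7, 3, 7, 612]
[2, 7, 344, 7, 8]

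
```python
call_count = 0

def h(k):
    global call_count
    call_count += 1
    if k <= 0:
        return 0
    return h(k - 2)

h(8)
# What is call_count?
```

Linear recursion stepping by 2: 5 calls from k=8 down to ≤0.

Answer: 5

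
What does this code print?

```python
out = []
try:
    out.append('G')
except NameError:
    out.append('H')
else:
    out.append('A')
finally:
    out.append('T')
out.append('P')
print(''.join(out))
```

Execution trace: 'G' (try body, no exception) → 'A' (else) → 'T' (finally) → 'P' (after the try/except). Output: GATP

Answer: GATP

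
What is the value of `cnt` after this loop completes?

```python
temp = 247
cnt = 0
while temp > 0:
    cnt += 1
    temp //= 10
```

Count digits by repeated division by 10
`cnt` takes the values: 0 → 1 → 2 → 3

Answer: 3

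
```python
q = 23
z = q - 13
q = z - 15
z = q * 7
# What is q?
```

Trace:
`q = 23` → q = 23
`z = q - 13` → z = 10
`q = z - 15` → q = -5
`z = q * 7` → z = -35
So q = -5

Answer: -5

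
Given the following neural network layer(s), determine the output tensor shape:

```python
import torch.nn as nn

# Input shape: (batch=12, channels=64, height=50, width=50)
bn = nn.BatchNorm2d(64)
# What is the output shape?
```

Input: (12, 64, 50, 50) -> Output: (12, 64, 50, 50)

Answer: (12, 64, 50, 50)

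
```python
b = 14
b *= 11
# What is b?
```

Trace:
`b = 14` → b = 14
`b *= 11` → b = 154
So b = 154

Answer: 154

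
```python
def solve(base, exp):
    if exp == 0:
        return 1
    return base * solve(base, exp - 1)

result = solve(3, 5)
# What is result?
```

solve(3, 5) = 3 * 3 * 3 * 3 * 3 = 243

Answer: 243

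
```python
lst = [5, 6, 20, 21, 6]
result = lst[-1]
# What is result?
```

Trace:
`lst = [5, 6, 20, 21, 6]` → lst = [5, 6, 20, 21, 6]
`result = lst[-1]` → result = 6
So result = 6

Answer: 6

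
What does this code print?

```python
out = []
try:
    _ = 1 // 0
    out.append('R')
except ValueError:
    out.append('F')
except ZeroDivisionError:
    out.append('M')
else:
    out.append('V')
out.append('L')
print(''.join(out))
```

Execution trace: 'M' (except ZeroDivisionError) → 'L' (after the try/except). Output: ML

Answer: ML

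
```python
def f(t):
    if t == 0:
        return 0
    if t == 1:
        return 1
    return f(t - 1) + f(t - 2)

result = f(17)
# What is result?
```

Build up from base cases: f(0)=0, f(1)=1, f(2)=1, f(3)=2, f(4)=3, f(5)=5, f(6)=8, ..., f(17)=1597

Answer: 1597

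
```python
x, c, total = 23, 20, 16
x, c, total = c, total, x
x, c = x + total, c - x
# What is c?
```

Trace:
`x, c, total = 23, 20, 16` → x = 23; c = 20; total = 16
`x, c, total = c, total, x` → x = 20; c = 16; total = 23
`x, c = x + total, c - x` → x = 43; c = -4
So c = -4

Answer: -4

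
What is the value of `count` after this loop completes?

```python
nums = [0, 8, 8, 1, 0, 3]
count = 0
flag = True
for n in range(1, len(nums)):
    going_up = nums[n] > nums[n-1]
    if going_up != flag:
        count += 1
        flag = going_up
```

Count direction changes in [0, 8, 8, 1, 0, 3]
`count` takes the values: 0 → 1 → 2

Answer: 2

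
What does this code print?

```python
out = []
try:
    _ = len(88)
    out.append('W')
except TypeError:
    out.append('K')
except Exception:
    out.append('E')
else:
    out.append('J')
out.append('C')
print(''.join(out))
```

Execution trace: 'K' (except TypeError) → 'C' (after the try/except). Output: KC

Answer: KC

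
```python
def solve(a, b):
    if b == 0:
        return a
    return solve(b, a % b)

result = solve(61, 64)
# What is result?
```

solve(61, 64) -> solve(64, 61) -> solve(61, 3) -> solve(3, 1) -> solve(1, 0) -> 1

Answer: 1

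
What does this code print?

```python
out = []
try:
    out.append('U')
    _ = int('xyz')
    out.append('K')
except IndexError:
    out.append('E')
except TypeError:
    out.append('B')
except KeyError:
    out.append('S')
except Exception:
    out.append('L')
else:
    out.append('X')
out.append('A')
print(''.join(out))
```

Execution trace: 'U' (try body) → 'L' (except Exception) → 'A' (after the try/except). Output: ULA

Answer: ULA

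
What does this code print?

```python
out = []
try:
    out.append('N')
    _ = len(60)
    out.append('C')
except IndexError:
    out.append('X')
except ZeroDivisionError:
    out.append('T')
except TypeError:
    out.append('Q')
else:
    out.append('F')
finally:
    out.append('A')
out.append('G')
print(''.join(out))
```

Execution trace: 'N' (try body) → 'Q' (except TypeError) → 'A' (finally) → 'G' (after the try/except). Output: NQAG

Answer: NQAG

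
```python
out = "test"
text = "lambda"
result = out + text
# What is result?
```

Trace:
`out = "test"` → out = 'test'
`text = "lambda"` → text = 'lambda'
`result = out + text` → result = 'testlambda'
So result = 'testlambda'

Answer: 'testlambda'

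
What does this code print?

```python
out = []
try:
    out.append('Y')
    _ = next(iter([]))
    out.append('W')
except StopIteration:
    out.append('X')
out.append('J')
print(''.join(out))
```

Execution trace: 'Y' (try body) → 'X' (except StopIteration) → 'J' (after the try/except). Output: YXJ

Answer: YXJ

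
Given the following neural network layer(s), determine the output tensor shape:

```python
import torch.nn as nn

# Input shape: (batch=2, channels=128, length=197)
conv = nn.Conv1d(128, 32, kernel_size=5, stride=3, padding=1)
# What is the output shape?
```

Input: (2, 128, 197) -> Output: (2, 32, 65)

Answer: (2, 32, 65)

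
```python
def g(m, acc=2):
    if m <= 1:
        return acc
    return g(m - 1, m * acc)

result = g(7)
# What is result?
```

Accumulator trace (n, acc): (7, 2) -> (6, 14) -> (5, 84) -> (4, 420) -> (3, 1680) -> (2, 5040) -> (1, 10080) -> return 10080

Answer: 10080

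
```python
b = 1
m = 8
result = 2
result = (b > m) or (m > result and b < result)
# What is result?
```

Trace:
`b = 1` → b = 1
`m = 8` → m = 8
`result = 2` → result = 2
`result = (b > m) or (m > result and b < result)` → result = True
So result = True

Answer: True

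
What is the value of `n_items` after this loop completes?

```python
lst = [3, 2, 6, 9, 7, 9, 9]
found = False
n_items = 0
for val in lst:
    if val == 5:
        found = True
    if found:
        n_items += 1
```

Count elements after first 5 in [3, 2, 6, 9, 7, 9, 9]
`n_items` takes the values: 0

Answer: 0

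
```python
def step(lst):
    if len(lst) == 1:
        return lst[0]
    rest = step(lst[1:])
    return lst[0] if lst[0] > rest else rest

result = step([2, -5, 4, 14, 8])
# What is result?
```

Recursive max over [2, -5, 4, 14, 8] = 14

Answer: 14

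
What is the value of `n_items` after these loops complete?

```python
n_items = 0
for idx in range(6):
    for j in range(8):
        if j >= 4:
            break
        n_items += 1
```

Inner breaks at 4, outer runs 6 times
`n_items` takes the values: 0 → 1 → 2 → 3 → 4 → 5 → 6 → 7 → 8 → 9 → 10 → 11 → 12 → 13 → 14 → 15 → 16 → 17 → 18 → 19 → 20 → 21 → 22 → 23 → 24

Answer: 24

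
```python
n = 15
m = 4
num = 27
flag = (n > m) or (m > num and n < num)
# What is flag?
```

Trace:
`n = 15` → n = 15
`m = 4` → m = 4
`num = 27` → num = 27
`flag = (n > m) or (m > num and n < num)` → flag = True
So flag = True

Answer: True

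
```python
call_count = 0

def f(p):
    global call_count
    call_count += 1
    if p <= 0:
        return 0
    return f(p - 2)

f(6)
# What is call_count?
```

Linear recursion stepping by 2: 4 calls from p=6 down to ≤0.

Answer: 4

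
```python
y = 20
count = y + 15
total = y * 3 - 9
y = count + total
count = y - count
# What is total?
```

Trace:
`y = 20` → y = 20
`count = y + 15` → count = 35
`total = y * 3 - 9` → total = 51
`y = count + total` → y = 86
`count = y - count` → count = 51
So total = 51

Answer: 51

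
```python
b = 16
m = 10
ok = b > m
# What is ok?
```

Trace:
`b = 16` → b = 16
`m = 10` → m = 10
`ok = b > m` → ok = True
So ok = True

Answer: True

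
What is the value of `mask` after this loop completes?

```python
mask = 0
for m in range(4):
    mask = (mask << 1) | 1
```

Build 4 consecutive 1-bits: 0b1111
`mask` takes the values: 0 → 1 → 3 → 7 → 15

Answer: 15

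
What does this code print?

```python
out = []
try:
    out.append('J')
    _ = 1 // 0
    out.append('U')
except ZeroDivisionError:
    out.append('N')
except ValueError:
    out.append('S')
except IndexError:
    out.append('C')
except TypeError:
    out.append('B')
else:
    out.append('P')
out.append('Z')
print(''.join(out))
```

Execution trace: 'J' (try body) → 'N' (except ZeroDivisionError) → 'Z' (after the try/except). Output: JNZ

Answer: JNZ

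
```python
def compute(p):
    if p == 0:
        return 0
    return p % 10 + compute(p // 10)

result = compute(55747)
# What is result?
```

Sum of digits of 55747: 7 + 4 + 7 + 5 + 5 = 28

Answer: 28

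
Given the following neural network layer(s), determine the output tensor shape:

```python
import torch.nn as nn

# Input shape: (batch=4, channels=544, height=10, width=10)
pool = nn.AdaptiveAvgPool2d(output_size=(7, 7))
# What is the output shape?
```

Input: (4, 544, 10, 10) -> Output: (4, 544, 7, 7)

Answer: (4, 544, 7, 7)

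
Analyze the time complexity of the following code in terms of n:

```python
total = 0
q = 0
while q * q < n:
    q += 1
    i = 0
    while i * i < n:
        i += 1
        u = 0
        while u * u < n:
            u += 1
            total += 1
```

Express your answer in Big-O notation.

Each loop level contributes: √n × √n × √n. Multiplying the contributions gives O(n√n).

Answer: O(n√n)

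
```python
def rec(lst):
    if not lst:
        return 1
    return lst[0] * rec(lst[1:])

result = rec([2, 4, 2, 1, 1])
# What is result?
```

Product over [2, 4, 2, 1, 1] = 2 * 4 * 2 * 1 * 1 = 16

Answer: 16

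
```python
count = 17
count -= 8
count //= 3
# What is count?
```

Trace:
`count = 17` → count = 17
`count -= 8` → count = 9
`count //= 3` → count = 3
So count = 3

Answer: 3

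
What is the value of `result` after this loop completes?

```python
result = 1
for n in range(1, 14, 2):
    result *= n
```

Product of 1, 3, 5, ... up to 13
`result` takes the values: 1 → 3 → 15 → 105 → 945 → 10395 → 135135

Answer: 135135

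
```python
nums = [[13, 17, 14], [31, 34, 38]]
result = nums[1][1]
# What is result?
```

Trace:
`nums = [[13, 17, 14], [31, 34, 38]]` → nums = [[13, 17, 14], [31, 34, 38]]
`result = nums[1][1]` → result = 34
So result = 34

Answer: 34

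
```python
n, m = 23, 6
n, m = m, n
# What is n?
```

Trace:
`n, m = 23, 6` → n = 23; m = 6
`n, m = m, n` → n = 6; m = 23
So n = 6

Answer: 6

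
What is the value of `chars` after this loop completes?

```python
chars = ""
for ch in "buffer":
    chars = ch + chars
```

Reverse 'buffer'
`chars` takes the values: "" → "b" → "ub" → "fub" → "ffub" → "effub" → "reffub"

Answer: "reffub"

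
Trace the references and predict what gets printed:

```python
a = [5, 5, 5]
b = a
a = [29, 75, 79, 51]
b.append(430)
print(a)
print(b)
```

Key concept: rebinding vs mutation: a is rebound to a new list, b still points at the original.
Step by step:
`a = [5, 5, 5]` → a = [5, 5, 5]
`b = a` → b = [5, 5, 5] (same object as a)
`a = [29, 75, 79, 51]` → a = [29, 75, 79, 51]
`b.append(430)` → b = [5, 5, 5, 430]
`print(a)` → prints [29, 75, 79, 51]
`print(b)` → prints [5, 5, 5, 430]

Answer:
[29, 75, 79, 51]
[5, 5, 5, 430]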